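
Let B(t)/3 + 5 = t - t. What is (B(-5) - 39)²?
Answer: 2916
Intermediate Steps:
B(t) = -15 (B(t) = -15 + 3*(t - t) = -15 + 3*0 = -15 + 0 = -15)
(B(-5) - 39)² = (-15 - 39)² = (-54)² = 2916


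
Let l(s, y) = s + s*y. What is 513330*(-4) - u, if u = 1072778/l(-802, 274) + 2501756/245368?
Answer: -13889696723257687/6764489050 ≈ -2.0533e+6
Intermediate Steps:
u = 36067111687/6764489050 (u = 1072778/((-802*(1 + 274))) + 2501756/245368 = 1072778/((-802*275)) + 2501756*(1/245368) = 1072778/(-220550) + 625439/61342 = 1072778*(-1/220550) + 625439/61342 = -536389/110275 + 625439/61342 = 36067111687/6764489050 ≈ 5.3318)
513330*(-4) - u = 513330*(-4) - 1*36067111687/6764489050 = -2053320 - 36067111687/6764489050 = -13889696723257687/6764489050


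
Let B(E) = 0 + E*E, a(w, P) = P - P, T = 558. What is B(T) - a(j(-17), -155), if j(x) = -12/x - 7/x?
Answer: 311364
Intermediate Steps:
j(x) = -19/x
a(w, P) = 0
B(E) = E² (B(E) = 0 + E² = E²)
B(T) - a(j(-17), -155) = 558² - 1*0 = 311364 + 0 = 311364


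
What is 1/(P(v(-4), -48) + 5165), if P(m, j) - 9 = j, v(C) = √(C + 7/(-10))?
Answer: 1/5126 ≈ 0.00019508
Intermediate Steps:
v(C) = √(-7/10 + C) (v(C) = √(C + 7*(-⅒)) = √(C - 7/10) = √(-7/10 + C))
P(m, j) = 9 + j
1/(P(v(-4), -48) + 5165) = 1/((9 - 48) + 5165) = 1/(-39 + 5165) = 1/5126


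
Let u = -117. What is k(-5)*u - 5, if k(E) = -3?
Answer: 346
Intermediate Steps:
k(-5)*u - 5 = -3*(-117) - 5 = 351 - 5 = 346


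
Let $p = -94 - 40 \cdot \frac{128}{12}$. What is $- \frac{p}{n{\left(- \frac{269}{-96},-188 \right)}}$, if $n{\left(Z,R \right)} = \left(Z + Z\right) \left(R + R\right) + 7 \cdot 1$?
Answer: $- \frac{3124}{12601} \approx -0.24792$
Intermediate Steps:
$p = - \frac{1562}{3}$ ($p = -94 - 40 \cdot 128 \cdot \frac{1}{12} = -94 - \frac{1280}{3} = - \frac{1562}{3} \approx -520.67$)
$n{\left(Z,R \right)} = 7 + 4 R Z$ ($n{\left(Z,R \right)} = 2 Z 2 R + 7 = 4 R Z + 7 = 7 + 4 R Z$)
$- \frac{p}{n{\left(- \frac{269}{-96},-188 \right)}} = - \frac{-1562}{3 \left(7 + 4 \left(-188\right) \left(- \frac{269}{-96}\right)\right)} = - \frac{-1562}{3 \left(7 + 4 \left(-188\right) \left(\left(-269\right) \left(- \frac{1}{96}\right)\right)\right)} = - \frac{-1562}{3 \left(7 + 4 \left(-188\right) \frac{269}{96}\right)} = - \frac{-1562}{3 \left(7 - \frac{12643}{6}\right)} = - \frac{-1562}{3 \left(- \frac{12601}{6}\right)} = - \frac{\left(-1562\right) \left(-6\right)}{3 \cdot 12601} = \left(-1\right) \frac{3124}{12601} = - \frac{3124}{12601}$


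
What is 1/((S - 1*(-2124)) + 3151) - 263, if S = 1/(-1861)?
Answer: -2581809701/9816774 ≈ -263.00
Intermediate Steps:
S = -1/1861 ≈ -0.00053735
1/((S - 1*(-2124)) + 3151) - 263 = 1/((-1/1861 - 1*(-2124)) + 3151) - 263 = 1/((-1/1861 + 2124) + 3151) - 263 = 1/(3952763/1861 + 3151) - 263 = 1/(9816774/1861) - 263 = 1861/9816774 - 263 = -2581809701/9816774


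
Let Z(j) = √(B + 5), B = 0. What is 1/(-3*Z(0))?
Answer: -√5/15 ≈ -0.14907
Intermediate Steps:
Z(j) = √5 (Z(j) = √(0 + 5) = √5)
1/(-3*Z(0)) = 1/(-3*√5) = -√5/15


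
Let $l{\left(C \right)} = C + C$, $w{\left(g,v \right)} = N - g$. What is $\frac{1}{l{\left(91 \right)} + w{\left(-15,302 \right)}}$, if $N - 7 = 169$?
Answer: $\frac{1}{373} \approx 0.002681$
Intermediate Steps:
$N = 176$ ($N = 7 + 169 = 176$)
$w{\left(g,v \right)} = 176 - g$
$l{\left(C \right)} = 2 C$
$\frac{1}{l{\left(91 \right)} + w{\left(-15,302 \right)}} = \frac{1}{2 \cdot 91 + \left(176 - -15\right)} = \frac{1}{182 + \left(176 + 15\right)} = \frac{1}{182 + 191} = \frac{1}{373}$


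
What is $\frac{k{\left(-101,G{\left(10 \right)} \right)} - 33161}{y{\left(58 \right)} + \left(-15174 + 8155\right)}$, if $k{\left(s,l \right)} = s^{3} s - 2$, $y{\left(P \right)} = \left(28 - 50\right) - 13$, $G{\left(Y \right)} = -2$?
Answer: $- \frac{52013619}{3527} \approx -14747.0$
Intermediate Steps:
$y{\left(P \right)} = -35$ ($y{\left(P \right)} = -22 - 13 = -35$)
$k{\left(s,l \right)} = -2 + s^{4}$ ($k{\left(s,l \right)} = s^{4} - 2 = -2 + s^{4}$)
$\frac{k{\left(-101,G{\left(10 \right)} \right)} - 33161}{y{\left(58 \right)} + \left(-15174 + 8155\right)} = \frac{\left(-2 + \left(-101\right)^{4}\right) - 33161}{-35 + \left(-15174 + 8155\right)} = \frac{\left(-2 + 104060401\right) - 33161}{-35 - 7019} = \frac{104060399 - 33161}{-7054} = 104027238 \left(- \frac{1}{7054}\right) = - \frac{52013619}{3527}$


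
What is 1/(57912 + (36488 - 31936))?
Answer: 1/62464 ≈ 1.6009e-5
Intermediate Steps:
1/(57912 + (36488 - 31936)) = 1/(57912 + 4552) = 1/62464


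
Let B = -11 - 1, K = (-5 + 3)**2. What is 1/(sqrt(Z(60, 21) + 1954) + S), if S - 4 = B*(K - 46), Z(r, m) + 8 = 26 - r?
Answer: 127/64038 - sqrt(478)/128076 ≈ 0.0018125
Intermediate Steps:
Z(r, m) = 18 - r (Z(r, m) = -8 + (26 - r) = 18 - r)
K = 4 (K = (-2)**2 = 4)
B = -12
S = 508 (S = 4 - 12*(4 - 46) = 4 - 12*(-42) = 4 + 504 = 508)
1/(sqrt(Z(60, 21) + 1954) + S) = 1/(sqrt((18 - 1*60) + 1954) + 508) = 1/(sqrt((18 - 60) + 1954) + 508) = 1/(sqrt(-42 + 1954) + 508) = 1/(sqrt(1912) + 508) = 1/(2*sqrt(478) + 508) = 1/(508 + 2*sqrt(478))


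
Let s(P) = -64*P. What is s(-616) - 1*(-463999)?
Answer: 503423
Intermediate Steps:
s(-616) - 1*(-463999) = -64*(-616) - 1*(-463999) = 39424 + 463999 = 503423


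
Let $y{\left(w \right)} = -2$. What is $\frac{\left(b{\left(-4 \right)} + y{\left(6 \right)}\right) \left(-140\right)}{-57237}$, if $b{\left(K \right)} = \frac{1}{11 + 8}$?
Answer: $- \frac{5180}{1087503} \approx -0.0047632$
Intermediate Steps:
$b{\left(K \right)} = \frac{1}{19}$
$\frac{\left(b{\left(-4 \right)} + y{\left(6 \right)}\right) \left(-140\right)}{-57237} = \frac{\left(\frac{1}{19} - 2\right) \left(-140\right)}{-57237} = \left(- \frac{37}{19}\right) \left(-140\right) \left(- \frac{1}{57237}\right) = \frac{5180}{19} \left(- \frac{1}{57237}\right) = - \frac{5180}{1087503}$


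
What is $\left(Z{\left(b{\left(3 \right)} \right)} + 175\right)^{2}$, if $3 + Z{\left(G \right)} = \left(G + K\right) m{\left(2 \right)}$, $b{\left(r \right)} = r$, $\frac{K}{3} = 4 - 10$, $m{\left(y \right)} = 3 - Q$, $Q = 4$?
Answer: $34969$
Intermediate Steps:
$m{\left(y \right)} = -1$ ($m{\left(y \right)} = 3 - 4 = -1$)
$K = -18$ ($K = 3 \left(4 - 10\right) = 3 \left(-6\right) = -18$)
$Z{\left(G \right)} = 15 - G$ ($Z{\left(G \right)} = -3 + \left(G - 18\right) \left(-1\right) = -3 + \left(-18 + G\right) \left(-1\right) = -3 - \left(-18 + G\right) = 15 - G$)
$\left(Z{\left(b{\left(3 \right)} \right)} + 175\right)^{2} = \left(\left(15 - 3\right) + 175\right)^{2} = \left(12 + 175\right)^{2} = 187^{2} = 34969$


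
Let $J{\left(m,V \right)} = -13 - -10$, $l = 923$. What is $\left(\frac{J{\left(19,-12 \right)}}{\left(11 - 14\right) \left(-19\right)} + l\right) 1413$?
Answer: $\frac{24778368}{19} \approx 1.3041 \cdot 10^{6}$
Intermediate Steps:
$J{\left(m,V \right)} = -3$ ($J{\left(m,V \right)} = -13 + 10 = -3$)
$\left(\frac{J{\left(19,-12 \right)}}{\left(11 - 14\right) \left(-19\right)} + l\right) 1413 = \left(- \frac{3}{\left(11 - 14\right) \left(-19\right)} + 923\right) 1413 = \left(- \frac{3}{\left(-3\right) \left(-19\right)} + 923\right) 1413 = \left(- \frac{3}{57} + 923\right) 1413 = \left(\left(-3\right) \frac{1}{57} + 923\right) 1413 = \left(- \frac{1}{19} + 923\right) 1413 = \frac{17536}{19} \cdot 1413 = \frac{24778368}{19}$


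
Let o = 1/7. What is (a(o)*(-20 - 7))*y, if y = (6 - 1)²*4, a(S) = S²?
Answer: -2700/49 ≈ -55.102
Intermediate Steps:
o = ⅐ ≈ 0.14286
y = 100 (y = 5²*4 = 25*4 = 100)
(a(o)*(-20 - 7))*y = ((⅐)²*(-20 - 7))*100 = ((1/49)*(-27))*100 = -27/49*100 = -2700/49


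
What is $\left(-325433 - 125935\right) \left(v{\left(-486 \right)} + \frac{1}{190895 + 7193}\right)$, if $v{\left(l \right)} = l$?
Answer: $\frac{5431692944907}{24761} \approx 2.1936 \cdot 10^{8}$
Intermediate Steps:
$\left(-325433 - 125935\right) \left(v{\left(-486 \right)} + \frac{1}{190895 + 7193}\right) = \left(-325433 - 125935\right) \left(-486 + \frac{1}{190895 + 7193}\right) = - 451368 \left(-486 + \frac{1}{198088}\right) = \left(-451368\right) \left(- \frac{96270767}{198088}\right) = \frac{5431692944907}{24761}$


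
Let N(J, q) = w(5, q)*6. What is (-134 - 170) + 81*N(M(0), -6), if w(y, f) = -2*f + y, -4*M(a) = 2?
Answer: 7958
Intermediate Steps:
M(a) = -½ (M(a) = -¼*2 = -½)
w(y, f) = y - 2*f
N(J, q) = 30 - 12*q (N(J, q) = (5 - 2*q)*6 = 30 - 12*q)
(-134 - 170) + 81*N(M(0), -6) = (-134 - 170) + 81*(30 - 12*(-6)) = -304 + 81*(30 + 72) = -304 + 81*102 = -304 + 8262 = 7958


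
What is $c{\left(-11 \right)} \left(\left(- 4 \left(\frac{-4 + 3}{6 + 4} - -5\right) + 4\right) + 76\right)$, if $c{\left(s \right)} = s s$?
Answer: $\frac{36542}{5} \approx 7308.4$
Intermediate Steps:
$c{\left(s \right)} = s^{2}$
$c{\left(-11 \right)} \left(\left(- 4 \left(\frac{-4 + 3}{6 + 4} - -5\right) + 4\right) + 76\right) = \left(-11\right)^{2} \left(\left(- 4 \left(\frac{-4 + 3}{6 + 4} - -5\right) + 4\right) + 76\right) = 121 \left(\left(- 4 \left(- \frac{1}{10} + 5\right) + 4\right) + 76\right) = 121 \left(\left(\left(-4\right) \frac{49}{10} + 4\right) + 76\right) = 121 \left(\left(- \frac{98}{5} + 4\right) + 76\right) = 121 \left(- \frac{78}{5} + 76\right) = 121 \cdot \frac{302}{5} = \frac{36542}{5}$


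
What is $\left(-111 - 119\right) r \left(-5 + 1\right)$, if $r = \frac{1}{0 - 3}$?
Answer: $- \frac{920}{3} \approx -306.67$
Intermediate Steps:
$r = - \frac{1}{3}$ ($r = \frac{1}{-3} = - \frac{1}{3} \approx -0.33333$)
$\left(-111 - 119\right) r \left(-5 + 1\right) = \left(-111 - 119\right) \left(- \frac{-5 + 1}{3}\right) = - 230 \left(\left(- \frac{1}{3}\right) \left(-4\right)\right) = \left(-230\right) \frac{4}{3} = - \frac{920}{3}$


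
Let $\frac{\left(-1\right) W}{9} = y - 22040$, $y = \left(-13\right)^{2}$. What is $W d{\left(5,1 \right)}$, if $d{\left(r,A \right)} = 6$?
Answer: $1181034$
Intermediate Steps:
$y = 169$
$W = 196839$ ($W = - 9 \left(169 - 22040\right) = \left(-9\right) \left(-21871\right) = 196839$)
$W d{\left(5,1 \right)} = 196839 \cdot 6 = 1181034$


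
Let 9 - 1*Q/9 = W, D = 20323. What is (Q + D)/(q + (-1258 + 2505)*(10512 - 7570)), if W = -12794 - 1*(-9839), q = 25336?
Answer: 46999/3694010 ≈ 0.012723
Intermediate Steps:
W = -2955 (W = -12794 + 9839 = -2955)
Q = 26676 (Q = 81 - 9*(-2955) = 81 + 26595 = 26676)
(Q + D)/(q + (-1258 + 2505)*(10512 - 7570)) = (26676 + 20323)/(25336 + (-1258 + 2505)*(10512 - 7570)) = 46999/(25336 + 1247*2942) = 46999/(25336 + 3668674) = 46999/3694010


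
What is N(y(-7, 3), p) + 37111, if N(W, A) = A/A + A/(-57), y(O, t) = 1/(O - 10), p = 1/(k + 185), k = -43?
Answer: 300384527/8094 ≈ 37112.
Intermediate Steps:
p = 1/142 (p = 1/(-43 + 185) = 1/142 ≈ 0.0070423)
y(O, t) = 1/(-10 + O)
N(W, A) = 1 - A/57 (N(W, A) = 1 + A*(-1/57) = 1 - A/57)
N(y(-7, 3), p) + 37111 = (1 - 1/57*1/142) + 37111 = (1 - 1/8094) + 37111 = 8093/8094 + 37111 = 300384527/8094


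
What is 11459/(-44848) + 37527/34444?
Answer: 322079275/386186128 ≈ 0.83400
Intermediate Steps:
11459/(-44848) + 37527/34444 = 11459*(-1/44848) + 37527*(1/34444) = -11459/44848 + 37527/34444 = 322079275/386186128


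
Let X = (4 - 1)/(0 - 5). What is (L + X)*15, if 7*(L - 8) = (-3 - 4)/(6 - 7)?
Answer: 126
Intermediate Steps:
X = -3/5 (X = 3/(-5) = 3*(-1/5) = -3/5 ≈ -0.60000)
L = 9 (L = 8 + ((-3 - 4)/(6 - 7))/7 = 8 + (-7/(-1))/7 = 8 + (-7*(-1))/7 = 8 + (1/7)*7 = 8 + 1 = 9)
(L + X)*15 = (9 - 3/5)*15 = (42/5)*15 = 126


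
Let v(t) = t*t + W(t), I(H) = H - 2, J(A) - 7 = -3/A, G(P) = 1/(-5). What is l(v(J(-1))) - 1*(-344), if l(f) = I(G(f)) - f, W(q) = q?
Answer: 1159/5 ≈ 231.80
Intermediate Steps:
G(P) = -⅕
J(A) = 7 - 3/A
I(H) = -2 + H
v(t) = t + t² (v(t) = t*t + t = t² + t = t + t²)
l(f) = -11/5 - f (l(f) = (-2 - ⅕) - f = -11/5 - f)
l(v(J(-1))) - 1*(-344) = (-11/5 - (7 - 3/(-1))*(1 + (7 - 3/(-1)))) - 1*(-344) = (-11/5 - (7 - 3*(-1))*(1 + (7 - 3*(-1)))) + 344 = (-11/5 - (7 + 3)*(1 + (7 + 3))) + 344 = (-11/5 - 10*(1 + 10)) + 344 = (-11/5 - 10*11) + 344 = (-11/5 - 1*110) + 344 = (-11/5 - 110) + 344 = -561/5 + 344 = 1159/5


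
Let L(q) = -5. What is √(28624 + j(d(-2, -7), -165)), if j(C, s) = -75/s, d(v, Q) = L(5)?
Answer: √3463559/11 ≈ 169.19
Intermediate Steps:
d(v, Q) = -5
√(28624 + j(d(-2, -7), -165)) = √(28624 - 75/(-165)) = √(28624 - 75*(-1/165)) = √(28624 + 5/11) = √(314869/11) = √3463559/11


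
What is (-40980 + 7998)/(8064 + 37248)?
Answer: -5497/7552 ≈ -0.72789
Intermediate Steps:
(-40980 + 7998)/(8064 + 37248) = -32982/45312 = -32982*1/45312 = -5497/7552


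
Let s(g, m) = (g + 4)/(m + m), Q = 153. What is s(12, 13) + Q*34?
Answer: 67634/13 ≈ 5202.6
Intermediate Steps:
s(g, m) = (4 + g)/(2*m) (s(g, m) = (4 + g)/((2*m)) = (4 + g)*(1/(2*m)) = (4 + g)/(2*m))
s(12, 13) + Q*34 = (½)*(4 + 12)/13 + 153*34 = (½)*(1/13)*16 + 5202 = 8/13 + 5202 = 67634/13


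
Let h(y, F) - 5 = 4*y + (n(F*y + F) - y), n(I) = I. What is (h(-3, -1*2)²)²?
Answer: 0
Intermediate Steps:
h(y, F) = 5 + F + 3*y + F*y (h(y, F) = 5 + (4*y + ((F*y + F) - y)) = 5 + (4*y + ((F + F*y) - y)) = 5 + (4*y + (F - y + F*y)) = 5 + (F + 3*y + F*y) = 5 + F + 3*y + F*y)
(h(-3, -1*2)²)² = ((5 + 3*(-3) + (-1*2)*(1 - 3))²)² = ((5 - 9 - 2*(-2))²)² = ((5 - 9 + 4)²)² = (0²)² = 0² = 0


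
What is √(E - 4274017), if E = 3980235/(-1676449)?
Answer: 2*I*√3003012827909225683/1676449 ≈ 2067.4*I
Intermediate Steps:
E = -3980235/1676449 (E = 3980235*(-1/1676449) = -3980235/1676449 ≈ -2.3742)
√(E - 4274017) = √(-3980235/1676449 - 4274017) = √(-7165175505868/1676449) = 2*I*√3003012827909225683/1676449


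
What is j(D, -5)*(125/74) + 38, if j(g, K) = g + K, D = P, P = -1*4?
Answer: 1687/74 ≈ 22.797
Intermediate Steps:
P = -4
D = -4
j(g, K) = K + g
j(D, -5)*(125/74) + 38 = (-5 - 4)*(125/74) + 38 = -1125/74 + 38 = 1687/74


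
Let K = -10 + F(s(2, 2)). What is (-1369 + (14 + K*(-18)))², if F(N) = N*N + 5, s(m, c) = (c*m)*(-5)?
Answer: 71656225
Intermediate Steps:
s(m, c) = -5*c*m
F(N) = 5 + N² (F(N) = N² + 5 = 5 + N²)
K = 395 (K = -10 + (5 + (-5*2*2)²) = -10 + (5 + (-20)²) = -10 + (5 + 400) = -10 + 405 = 395)
(-1369 + (14 + K*(-18)))² = (-1369 + (14 + 395*(-18)))² = (-1369 + (14 - 7110))² = (-1369 - 7096)² = (-8465)² = 71656225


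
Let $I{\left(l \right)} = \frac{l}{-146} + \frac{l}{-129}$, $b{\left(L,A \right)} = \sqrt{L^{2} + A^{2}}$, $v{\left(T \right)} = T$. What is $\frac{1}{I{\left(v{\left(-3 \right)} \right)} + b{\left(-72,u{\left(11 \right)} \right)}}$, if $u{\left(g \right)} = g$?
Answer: $- \frac{345290}{41817479199} + \frac{39413284 \sqrt{5305}}{209087395995} \approx 0.013721$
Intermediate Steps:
$b{\left(L,A \right)} = \sqrt{A^{2} + L^{2}}$
$I{\left(l \right)} = - \frac{275 l}{18834}$ ($I{\left(l \right)} = l \left(- \frac{1}{146}\right) + l \left(- \frac{1}{129}\right) = - \frac{l}{146} - \frac{l}{129} = - \frac{275 l}{18834}$)
$\frac{1}{I{\left(v{\left(-3 \right)} \right)} + b{\left(-72,u{\left(11 \right)} \right)}} = \frac{1}{\left(- \frac{275}{18834}\right) \left(-3\right) + \sqrt{11^{2} + \left(-72\right)^{2}}} = \frac{1}{\frac{275}{6278} + \sqrt{121 + 5184}} = \frac{1}{\frac{275}{6278} + \sqrt{5305}}$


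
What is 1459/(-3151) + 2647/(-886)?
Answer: -9633371/2791786 ≈ -3.4506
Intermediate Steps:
1459/(-3151) + 2647/(-886) = 1459*(-1/3151) + 2647*(-1/886) = -1459/3151 - 2647/886 = -9633371/2791786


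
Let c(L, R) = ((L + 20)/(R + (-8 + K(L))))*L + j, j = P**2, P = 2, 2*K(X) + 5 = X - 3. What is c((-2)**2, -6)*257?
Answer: -514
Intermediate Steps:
K(X) = -4 + X/2 (K(X) = -5/2 + (X - 3)/2 = -5/2 + (-3 + X)/2 = -5/2 + (-3/2 + X/2) = -4 + X/2)
j = 4 (j = 2**2 = 4)
c(L, R) = 4 + L*(20 + L)/(-12 + R + L/2) (c(L, R) = ((L + 20)/(R + (-8 + (-4 + L/2))))*L + 4 = ((20 + L)/(R + (-12 + L/2)))*L + 4 = ((20 + L)/(-12 + R + L/2))*L + 4 = L*(20 + L)/(-12 + R + L/2) + 4 = 4 + L*(20 + L)/(-12 + R + L/2))
c((-2)**2, -6)*257 = (2*(-48 + ((-2)**2)**2 + 4*(-6) + 22*(-2)**2)/(-24 + (-2)**2 + 2*(-6)))*257 = (2*(-48 + 4**2 - 24 + 22*4)/(-24 + 4 - 12))*257 = (2*(-48 + 16 - 24 + 88)/(-32))*257 = (2*(-1/32)*32)*257 = -2*257 = -514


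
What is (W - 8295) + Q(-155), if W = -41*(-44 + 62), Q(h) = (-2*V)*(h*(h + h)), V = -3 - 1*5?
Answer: 759767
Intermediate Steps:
V = -8 (V = -3 - 5 = -8)
Q(h) = 32*h**2 (Q(h) = (-2*(-8))*(h*(h + h)) = 16*(h*(2*h)) = 16*(2*h**2) = 32*h**2)
W = -738 (W = -41*18 = -738)
(W - 8295) + Q(-155) = (-738 - 8295) + 32*(-155)**2 = -9033 + 32*24025 = -9033 + 768800 = 759767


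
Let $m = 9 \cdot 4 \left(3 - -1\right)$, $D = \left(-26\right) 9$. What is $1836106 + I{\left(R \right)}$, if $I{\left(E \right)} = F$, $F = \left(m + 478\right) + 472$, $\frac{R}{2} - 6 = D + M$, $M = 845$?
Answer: $1837200$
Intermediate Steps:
$D = -234$
$m = 144$ ($m = 36 \left(3 + 1\right) = 36 \cdot 4 = 144$)
$R = 1234$ ($R = 12 + 2 \left(-234 + 845\right) = 12 + 2 \cdot 611 = 12 + 1222 = 1234$)
$F = 1094$ ($F = \left(144 + 478\right) + 472 = 622 + 472 = 1094$)
$I{\left(E \right)} = 1094$
$1836106 + I{\left(R \right)} = 1836106 + 1094 = 1837200$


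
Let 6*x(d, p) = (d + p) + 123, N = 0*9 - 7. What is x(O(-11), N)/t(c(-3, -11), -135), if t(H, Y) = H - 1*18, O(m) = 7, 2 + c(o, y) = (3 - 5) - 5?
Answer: -41/54 ≈ -0.75926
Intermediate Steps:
c(o, y) = -9 (c(o, y) = -2 + ((3 - 5) - 5) = -2 + (-2 - 5) = -2 - 7 = -9)
t(H, Y) = -18 + H (t(H, Y) = H - 18 = -18 + H)
N = -7 (N = 0 - 7 = -7)
x(d, p) = 41/2 + d/6 + p/6 (x(d, p) = ((d + p) + 123)/6 = (123 + d + p)/6 = 41/2 + d/6 + p/6)
x(O(-11), N)/t(c(-3, -11), -135) = (41/2 + (⅙)*7 + (⅙)*(-7))/(-18 - 9) = (41/2 + 7/6 - 7/6)/(-27) = (41/2)*(-1/27) = -41/54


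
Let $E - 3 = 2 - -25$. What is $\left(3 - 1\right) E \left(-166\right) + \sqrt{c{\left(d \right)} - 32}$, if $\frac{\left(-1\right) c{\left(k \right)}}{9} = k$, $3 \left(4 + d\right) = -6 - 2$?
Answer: $-9960 + 2 \sqrt{7} \approx -9954.7$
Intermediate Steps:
$d = - \frac{20}{3}$ ($d = -4 + \frac{-6 - 2}{3} = -4 + \frac{1}{3} \left(-8\right) = -4 - \frac{8}{3} = - \frac{20}{3} \approx -6.6667$)
$c{\left(k \right)} = - 9 k$
$E = 30$ ($E = 3 + \left(2 - -25\right) = 3 + \left(2 + 25\right) = 3 + 27 = 30$)
$\left(3 - 1\right) E \left(-166\right) + \sqrt{c{\left(d \right)} - 32} = \left(3 - 1\right) 30 \left(-166\right) + \sqrt{\left(-9\right) \left(- \frac{20}{3}\right) - 32} = 2 \cdot 30 \left(-166\right) + \sqrt{60 - 32} = 60 \left(-166\right) + \sqrt{28} = -9960 + 2 \sqrt{7}$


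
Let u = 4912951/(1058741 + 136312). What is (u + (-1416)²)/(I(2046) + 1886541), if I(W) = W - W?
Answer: 140950182407/132618616569 ≈ 1.0628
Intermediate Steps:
u = 4912951/1195053 ≈ 4.1111
I(W) = 0
(u + (-1416)²)/(I(2046) + 1886541) = (4912951/1195053 + (-1416)²)/(0 + 1886541) = (4912951/1195053 + 2005056)/1886541 = (2396153100919/1195053)*(1/1886541) = 140950182407/132618616569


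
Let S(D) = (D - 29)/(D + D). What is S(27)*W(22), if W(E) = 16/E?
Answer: -8/297 ≈ -0.026936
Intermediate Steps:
S(D) = (-29 + D)/(2*D) (S(D) = (-29 + D)/((2*D)) = (-29 + D)*(1/(2*D)) = (-29 + D)/(2*D))
S(27)*W(22) = ((½)*(-29 + 27)/27)*(16/22) = ((½)*(1/27)*(-2))*(16*(1/22)) = -1/27*8/11 = -8/297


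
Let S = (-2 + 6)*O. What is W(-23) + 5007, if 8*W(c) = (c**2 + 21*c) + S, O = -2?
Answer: 20047/4 ≈ 5011.8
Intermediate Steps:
S = -8 (S = (-2 + 6)*(-2) = 4*(-2) = -8)
W(c) = -1 + c**2/8 + 21*c/8 (W(c) = ((c**2 + 21*c) - 8)/8 = (-8 + c**2 + 21*c)/8 = -1 + c**2/8 + 21*c/8)
W(-23) + 5007 = (-1 + (1/8)*(-23)**2 + (21/8)*(-23)) + 5007 = (-1 + (1/8)*529 - 483/8) + 5007 = (-1 + 529/8 - 483/8) + 5007 = 19/4 + 5007 = 20047/4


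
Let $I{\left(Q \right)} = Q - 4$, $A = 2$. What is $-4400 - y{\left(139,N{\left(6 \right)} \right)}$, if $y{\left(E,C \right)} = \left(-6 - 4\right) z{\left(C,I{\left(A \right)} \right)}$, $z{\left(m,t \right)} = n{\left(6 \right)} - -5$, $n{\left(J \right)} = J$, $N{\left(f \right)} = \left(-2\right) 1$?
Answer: $-4290$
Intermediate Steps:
$N{\left(f \right)} = -2$
$I{\left(Q \right)} = -4 + Q$ ($I{\left(Q \right)} = Q - 4 = -4 + Q$)
$z{\left(m,t \right)} = 11$ ($z{\left(m,t \right)} = 6 - -5 = 6 + 5 = 11$)
$y{\left(E,C \right)} = -110$ ($y{\left(E,C \right)} = \left(-6 - 4\right) 11 = \left(-10\right) 11 = -110$)
$-4400 - y{\left(139,N{\left(6 \right)} \right)} = -4400 - -110 = -4400 + 110 = -4290$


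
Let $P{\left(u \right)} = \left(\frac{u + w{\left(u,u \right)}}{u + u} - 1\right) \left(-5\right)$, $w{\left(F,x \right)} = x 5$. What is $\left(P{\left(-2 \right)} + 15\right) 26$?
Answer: $130$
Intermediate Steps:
$w{\left(F,x \right)} = 5 x$
$P{\left(u \right)} = -10$ ($P{\left(u \right)} = \left(\frac{u + 5 u}{u + u} - 1\right) \left(-5\right) = \left(\frac{6 u}{2 u} - 1\right) \left(-5\right) = \left(6 u \frac{1}{2 u} - 1\right) \left(-5\right) = \left(3 - 1\right) \left(-5\right) = 2 \left(-5\right) = -10$)
$\left(P{\left(-2 \right)} + 15\right) 26 = \left(-10 + 15\right) 26 = 5 \cdot 26 = 130$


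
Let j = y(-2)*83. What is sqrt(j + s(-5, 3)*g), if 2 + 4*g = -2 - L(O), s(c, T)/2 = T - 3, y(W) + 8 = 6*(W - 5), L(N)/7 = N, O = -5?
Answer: 5*I*sqrt(166) ≈ 64.421*I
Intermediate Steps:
L(N) = 7*N
y(W) = -38 + 6*W (y(W) = -8 + 6*(W - 5) = -8 + 6*(-5 + W) = -8 + (-30 + 6*W) = -38 + 6*W)
s(c, T) = -6 + 2*T (s(c, T) = 2*(T - 3) = 2*(-3 + T) = -6 + 2*T)
g = 31/4 (g = -1/2 + (-2 - 7*(-5))/4 = -1/2 + (-2 - 1*(-35))/4 = -1/2 + (-2 + 35)/4 = -1/2 + (1/4)*33 = -1/2 + 33/4 = 31/4 ≈ 7.7500)
j = -4150 (j = (-38 + 6*(-2))*83 = (-38 - 12)*83 = -50*83 = -4150)
sqrt(j + s(-5, 3)*g) = sqrt(-4150 + (-6 + 2*3)*(31/4)) = sqrt(-4150 + (-6 + 6)*(31/4)) = sqrt(-4150 + 0*(31/4)) = sqrt(-4150 + 0) = sqrt(-4150) = 5*I*sqrt(166)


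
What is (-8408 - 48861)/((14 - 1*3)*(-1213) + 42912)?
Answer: -57269/29569 ≈ -1.9368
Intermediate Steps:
(-8408 - 48861)/((14 - 1*3)*(-1213) + 42912) = -57269/((14 - 3)*(-1213) + 42912) = -57269/(11*(-1213) + 42912) = -57269/(-13343 + 42912) = -57269/29569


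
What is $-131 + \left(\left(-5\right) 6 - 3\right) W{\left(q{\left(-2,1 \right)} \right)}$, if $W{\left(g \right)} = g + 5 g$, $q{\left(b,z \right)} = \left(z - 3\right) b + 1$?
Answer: $-1121$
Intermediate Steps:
$q{\left(b,z \right)} = 1 + b \left(-3 + z\right)$ ($q{\left(b,z \right)} = \left(z - 3\right) b + 1 = \left(-3 + z\right) b + 1 = b \left(-3 + z\right) + 1 = 1 + b \left(-3 + z\right)$)
$W{\left(g \right)} = 6 g$
$-131 + \left(\left(-5\right) 6 - 3\right) W{\left(q{\left(-2,1 \right)} \right)} = -131 + \left(\left(-5\right) 6 - 3\right) 6 \left(1 - -6 - 2\right) = -131 + \left(-30 - 3\right) 6 \left(1 + 6 - 2\right) = -131 - 33 \cdot 6 \cdot 5 = -131 - 990 = -1121$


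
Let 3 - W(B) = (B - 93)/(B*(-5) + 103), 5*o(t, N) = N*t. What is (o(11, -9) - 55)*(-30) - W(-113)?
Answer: 748391/334 ≈ 2240.7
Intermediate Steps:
o(t, N) = N*t/5 (o(t, N) = (N*t)/5 = N*t/5)
W(B) = 3 - (-93 + B)/(103 - 5*B) (W(B) = 3 - (B - 93)/(B*(-5) + 103) = 3 - (-93 + B)/(-5*B + 103) = 3 - (-93 + B)/(103 - 5*B))
(o(11, -9) - 55)*(-30) - W(-113) = ((⅕)*(-9)*11 - 55)*(-30) - 2*(-201 + 8*(-113))/(-103 + 5*(-113)) = (-99/5 - 55)*(-30) - 2*(-201 - 904)/(-103 - 565) = -374/5*(-30) - 2*(-1105)/(-668) = 2244 - 2*(-1)*(-1105)/668 = 2244 - 1*1105/334 = 2244 - 1105/334 = 748391/334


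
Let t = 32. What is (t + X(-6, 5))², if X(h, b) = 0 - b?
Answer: 729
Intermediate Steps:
X(h, b) = -b
(t + X(-6, 5))² = (32 - 1*5)² = (32 - 5)² = 27² = 729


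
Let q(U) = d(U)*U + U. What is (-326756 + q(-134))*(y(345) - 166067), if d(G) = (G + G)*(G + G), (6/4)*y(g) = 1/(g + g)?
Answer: 570141315741088/345 ≈ 1.6526e+12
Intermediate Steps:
y(g) = 1/(3*g) (y(g) = 2/(3*(g + g)) = 2/(3*((2*g))) = 2*(1/(2*g))/3 = 1/(3*g))
d(G) = 4*G² (d(G) = (2*G)*(2*G) = 4*G²)
q(U) = U + 4*U³ (q(U) = (4*U²)*U + U = 4*U³ + U = U + 4*U³)
(-326756 + q(-134))*(y(345) - 166067) = (-326756 + (-134 + 4*(-134)³))*((⅓)/345 - 166067) = (-326756 + (-134 + 4*(-2406104)))*((⅓)*(1/345) - 166067) = (-326756 + (-134 - 9624416))*(1/1035 - 166067) = (-326756 - 9624550)*(-171879344/1035) = -9951306*(-171879344/1035) = 570141315741088/345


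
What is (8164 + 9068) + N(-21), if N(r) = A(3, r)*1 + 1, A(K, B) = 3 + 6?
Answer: 17242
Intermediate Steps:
A(K, B) = 9
N(r) = 10 (N(r) = 9*1 + 1 = 9 + 1 = 10)
(8164 + 9068) + N(-21) = (8164 + 9068) + 10 = 17232 + 10 = 17242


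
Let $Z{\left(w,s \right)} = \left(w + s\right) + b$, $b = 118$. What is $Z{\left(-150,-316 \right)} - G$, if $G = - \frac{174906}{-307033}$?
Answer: $- \frac{107022390}{307033} \approx -348.57$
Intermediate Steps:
$Z{\left(w,s \right)} = 118 + s + w$ ($Z{\left(w,s \right)} = \left(w + s\right) + 118 = \left(s + w\right) + 118 = 118 + s + w$)
$G = \frac{174906}{307033}$ ($G = \left(-174906\right) \left(- \frac{1}{307033}\right) = \frac{174906}{307033} \approx 0.56966$)
$Z{\left(-150,-316 \right)} - G = \left(118 - 316 - 150\right) - \frac{174906}{307033} = -348 - \frac{174906}{307033} = - \frac{107022390}{307033}$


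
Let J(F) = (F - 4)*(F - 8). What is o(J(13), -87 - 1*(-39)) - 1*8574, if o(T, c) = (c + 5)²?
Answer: -6725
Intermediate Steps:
J(F) = (-8 + F)*(-4 + F) (J(F) = (-4 + F)*(-8 + F) = (-8 + F)*(-4 + F))
o(T, c) = (5 + c)²
o(J(13), -87 - 1*(-39)) - 1*8574 = (5 + (-87 - 1*(-39)))² - 1*8574 = (5 + (-87 + 39))² - 8574 = (5 - 48)² - 8574 = (-43)² - 8574 = 1849 - 8574 = -6725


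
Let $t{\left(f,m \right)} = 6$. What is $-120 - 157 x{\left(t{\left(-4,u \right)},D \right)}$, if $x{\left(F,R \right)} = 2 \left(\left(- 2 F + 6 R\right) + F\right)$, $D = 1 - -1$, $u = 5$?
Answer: $-2004$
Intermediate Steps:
$D = 2$ ($D = 1 + 1 = 2$)
$x{\left(F,R \right)} = - 2 F + 12 R$ ($x{\left(F,R \right)} = 2 \left(- F + 6 R\right) = - 2 F + 12 R$)
$-120 - 157 x{\left(t{\left(-4,u \right)},D \right)} = -120 - 157 \left(\left(-2\right) 6 + 12 \cdot 2\right) = -120 - 157 \left(-12 + 24\right) = -120 - 1884 = -2004$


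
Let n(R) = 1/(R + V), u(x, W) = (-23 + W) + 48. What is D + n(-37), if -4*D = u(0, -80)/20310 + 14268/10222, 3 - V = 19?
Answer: -1615914139/4401306984 ≈ -0.36714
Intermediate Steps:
V = -16 (V = 3 - 1*19 = 3 - 19 = -16)
u(x, W) = 25 + W
D = -28922087/83043528 (D = -((25 - 80)/20310 + 14268/10222)/4 = -(-55*1/20310 + 14268*(1/10222))/4 = -(-11/4062 + 7134/5111)/4 = -¼*28922087/20760882 = -28922087/83043528 ≈ -0.34828)
n(R) = 1/(-16 + R) (n(R) = 1/(R - 16) = 1/(-16 + R))
D + n(-37) = -28922087/83043528 + 1/(-16 - 37) = -28922087/83043528 + 1/(-53) = -28922087/83043528 - 1/53 = -1615914139/4401306984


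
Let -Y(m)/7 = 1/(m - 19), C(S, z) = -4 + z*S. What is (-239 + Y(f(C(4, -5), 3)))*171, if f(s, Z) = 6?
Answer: -530100/13 ≈ -40777.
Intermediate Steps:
C(S, z) = -4 + S*z
Y(m) = -7/(-19 + m) (Y(m) = -7/(m - 19) = -7/(-19 + m))
(-239 + Y(f(C(4, -5), 3)))*171 = (-239 - 7/(-19 + 6))*171 = (-239 - 7/(-13))*171 = (-239 - 7*(-1/13))*171 = (-239 + 7/13)*171 = -3100/13*171 = -530100/13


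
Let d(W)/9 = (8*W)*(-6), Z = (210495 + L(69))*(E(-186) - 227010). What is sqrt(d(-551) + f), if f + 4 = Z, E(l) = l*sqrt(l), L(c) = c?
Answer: 2*sqrt(-11949973903 - 9791226*I*sqrt(186)) ≈ 1221.5 - 2.1864e+5*I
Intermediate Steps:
E(l) = l**(3/2)
Z = -47800133640 - 39164904*I*sqrt(186) (Z = (210495 + 69)*((-186)**(3/2) - 227010) = 210564*(-186*I*sqrt(186) - 227010) = 210564*(-227010 - 186*I*sqrt(186)) = -47800133640 - 39164904*I*sqrt(186) ≈ -4.78e+10 - 5.3414e+8*I)
d(W) = -432*W (d(W) = 9*((8*W)*(-6)) = 9*(-48*W) = -432*W)
f = -47800133644 - 39164904*I*sqrt(186) (f = -4 + (-47800133640 - 39164904*I*sqrt(186)) = -47800133644 - 39164904*I*sqrt(186) ≈ -4.78e+10 - 5.3414e+8*I)
sqrt(d(-551) + f) = sqrt(-432*(-551) + (-47800133644 - 39164904*I*sqrt(186))) = sqrt(238032 + (-47800133644 - 39164904*I*sqrt(186))) = sqrt(-47799895612 - 39164904*I*sqrt(186))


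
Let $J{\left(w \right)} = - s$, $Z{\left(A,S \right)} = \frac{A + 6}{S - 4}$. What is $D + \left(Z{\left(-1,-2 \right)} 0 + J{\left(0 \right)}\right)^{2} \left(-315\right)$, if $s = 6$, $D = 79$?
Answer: $-11261$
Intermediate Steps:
$Z{\left(A,S \right)} = \frac{6 + A}{-4 + S}$
$J{\left(w \right)} = -6$ ($J{\left(w \right)} = \left(-1\right) 6 = -6$)
$D + \left(Z{\left(-1,-2 \right)} 0 + J{\left(0 \right)}\right)^{2} \left(-315\right) = 79 + \left(\frac{6 - 1}{-4 - 2} \cdot 0 - 6\right)^{2} \left(-315\right) = 79 + \left(\frac{1}{-6} \cdot 5 \cdot 0 - 6\right)^{2} \left(-315\right) = 79 + \left(\left(- \frac{1}{6}\right) 5 \cdot 0 - 6\right)^{2} \left(-315\right) = 79 + \left(\left(- \frac{5}{6}\right) 0 - 6\right)^{2} \left(-315\right) = 79 + \left(0 - 6\right)^{2} \left(-315\right) = 79 + \left(-6\right)^{2} \left(-315\right) = 79 + 36 \left(-315\right) = 79 - 11340 = -11261$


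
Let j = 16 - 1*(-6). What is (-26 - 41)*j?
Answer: -1474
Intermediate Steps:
j = 22 (j = 16 + 6 = 22)
(-26 - 41)*j = (-26 - 41)*22 = -67*22 = -1474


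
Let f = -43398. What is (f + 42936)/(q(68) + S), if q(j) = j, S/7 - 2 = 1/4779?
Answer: -2207898/391885 ≈ -5.6340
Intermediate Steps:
S = 66913/4779 (S = 14 + 7/4779 = 66913/4779 ≈ 14.001)
(f + 42936)/(q(68) + S) = (-43398 + 42936)/(68 + 66913/4779) = -462/391885/4779 = -462*4779/391885 = -2207898/391885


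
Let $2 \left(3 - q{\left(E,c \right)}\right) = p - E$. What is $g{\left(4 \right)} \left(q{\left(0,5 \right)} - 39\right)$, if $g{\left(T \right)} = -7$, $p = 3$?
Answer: $\frac{525}{2} \approx 262.5$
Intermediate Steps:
$q{\left(E,c \right)} = \frac{3}{2} + \frac{E}{2}$ ($q{\left(E,c \right)} = 3 - \frac{3 - E}{2} = 3 + \left(- \frac{3}{2} + \frac{E}{2}\right) = \frac{3}{2} + \frac{E}{2}$)
$g{\left(4 \right)} \left(q{\left(0,5 \right)} - 39\right) = - 7 \left(\left(\frac{3}{2} + \frac{1}{2} \cdot 0\right) - 39\right) = - 7 \left(\left(\frac{3}{2} + 0\right) - 39\right) = - 7 \left(\frac{3}{2} - 39\right) = \left(-7\right) \left(- \frac{75}{2}\right) = \frac{525}{2}$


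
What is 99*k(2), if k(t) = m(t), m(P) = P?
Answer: 198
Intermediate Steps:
k(t) = t
99*k(2) = 99*2 = 198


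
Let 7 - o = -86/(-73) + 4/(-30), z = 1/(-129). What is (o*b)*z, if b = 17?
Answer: -110857/141255 ≈ -0.78480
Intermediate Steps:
z = -1/129 ≈ -0.0077519
o = 6521/1095 (o = 7 - (-86/(-73) + 4/(-30)) = 7 - (-86*(-1/73) + 4*(-1/30)) = 7 - (86/73 - 2/15) = 7 - 1*1144/1095 = 7 - 1144/1095 = 6521/1095 ≈ 5.9553)
(o*b)*z = ((6521/1095)*17)*(-1/129) = (110857/1095)*(-1/129) = -110857/141255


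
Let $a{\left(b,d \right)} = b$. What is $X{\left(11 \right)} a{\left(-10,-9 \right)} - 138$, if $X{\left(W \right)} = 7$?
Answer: $-208$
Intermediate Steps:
$X{\left(11 \right)} a{\left(-10,-9 \right)} - 138 = 7 \left(-10\right) - 138 = -70 - 138 = -208$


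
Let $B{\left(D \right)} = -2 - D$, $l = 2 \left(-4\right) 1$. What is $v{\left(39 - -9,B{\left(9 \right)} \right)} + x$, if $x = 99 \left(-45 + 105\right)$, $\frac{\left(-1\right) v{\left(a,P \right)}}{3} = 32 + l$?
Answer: $5868$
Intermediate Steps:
$l = -8$ ($l = \left(-8\right) 1 = -8$)
$v{\left(a,P \right)} = -72$ ($v{\left(a,P \right)} = - 3 \left(32 - 8\right) = \left(-3\right) 24 = -72$)
$x = 5940$ ($x = 99 \cdot 60 = 5940$)
$v{\left(39 - -9,B{\left(9 \right)} \right)} + x = -72 + 5940 = 5868$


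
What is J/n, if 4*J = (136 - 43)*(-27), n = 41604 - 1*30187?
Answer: -2511/45668 ≈ -0.054984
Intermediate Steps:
n = 11417 (n = 41604 - 30187 = 11417)
J = -2511/4 (J = ((136 - 43)*(-27))/4 = (93*(-27))/4 = (1/4)*(-2511) = -2511/4 ≈ -627.75)
J/n = -2511/4/11417 = -2511/4*1/11417 = -2511/45668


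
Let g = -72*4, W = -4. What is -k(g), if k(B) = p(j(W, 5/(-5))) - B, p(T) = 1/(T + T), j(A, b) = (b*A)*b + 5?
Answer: -577/2 ≈ -288.50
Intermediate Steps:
j(A, b) = 5 + A*b² (j(A, b) = (A*b)*b + 5 = A*b² + 5 = 5 + A*b²)
p(T) = 1/(2*T)
g = -288
k(B) = ½ - B (k(B) = 1/(2*(5 - 4*1²)) - B = 1/(2*(5 - 4*(-1)²)) - B = 1/(2*(5 - 4*1)) - B = 1/(2*(5 - 4)) - B = (½)/1 - B = (½)*1 - B = ½ - B)
-k(g) = -(½ - 1*(-288)) = -(½ + 288) = -1*577/2 = -577/2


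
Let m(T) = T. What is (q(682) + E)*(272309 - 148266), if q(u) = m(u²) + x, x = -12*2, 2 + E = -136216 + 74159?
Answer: 49994414763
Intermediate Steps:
E = -62059 (E = -2 + (-136216 + 74159) = -2 - 62057 = -62059)
x = -24
q(u) = -24 + u² (q(u) = u² - 24 = -24 + u²)
(q(682) + E)*(272309 - 148266) = ((-24 + 682²) - 62059)*(272309 - 148266) = ((-24 + 465124) - 62059)*124043 = (465100 - 62059)*124043 = 403041*124043 = 49994414763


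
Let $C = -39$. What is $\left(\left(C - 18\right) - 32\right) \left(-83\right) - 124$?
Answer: $7263$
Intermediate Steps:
$\left(\left(C - 18\right) - 32\right) \left(-83\right) - 124 = \left(\left(-39 - 18\right) - 32\right) \left(-83\right) - 124 = \left(-57 - 32\right) \left(-83\right) - 124 = \left(-89\right) \left(-83\right) - 124 = 7387 - 124 = 7263$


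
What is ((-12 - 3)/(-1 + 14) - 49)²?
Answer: 425104/169 ≈ 2515.4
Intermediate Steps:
((-12 - 3)/(-1 + 14) - 49)² = (-15/13 - 49)² = (-652/13)² = 425104/169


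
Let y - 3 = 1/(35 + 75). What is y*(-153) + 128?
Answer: -36563/110 ≈ -332.39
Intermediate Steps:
y = 331/110 (y = 3 + 1/(35 + 75) = 3 + 1/110 = 331/110 ≈ 3.0091)
y*(-153) + 128 = (331/110)*(-153) + 128 = -50643/110 + 128 = -36563/110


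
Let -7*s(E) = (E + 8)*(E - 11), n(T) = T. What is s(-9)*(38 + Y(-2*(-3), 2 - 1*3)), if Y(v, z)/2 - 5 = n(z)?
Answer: -920/7 ≈ -131.43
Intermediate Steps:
Y(v, z) = 10 + 2*z
s(E) = -(-11 + E)*(8 + E)/7 (s(E) = -(E + 8)*(E - 11)/7 = -(8 + E)*(-11 + E)/7 = -(-11 + E)*(8 + E)/7)
s(-9)*(38 + Y(-2*(-3), 2 - 1*3)) = (88/7 - 1/7*(-9)**2 + (3/7)*(-9))*(38 + (10 + 2*(2 - 1*3))) = (88/7 - 1/7*81 - 27/7)*(38 + (10 + 2*(2 - 3))) = (88/7 - 81/7 - 27/7)*(38 + (10 + 2*(-1))) = -20*(38 + (10 - 2))/7 = -20*(38 + 8)/7 = -20/7*46 = -920/7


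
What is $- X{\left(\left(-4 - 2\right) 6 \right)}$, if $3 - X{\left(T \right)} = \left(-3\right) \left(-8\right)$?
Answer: $21$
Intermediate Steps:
$X{\left(T \right)} = -21$ ($X{\left(T \right)} = 3 - \left(-3\right) \left(-8\right) = 3 - 24 = -21$)
$- X{\left(\left(-4 - 2\right) 6 \right)} = \left(-1\right) \left(-21\right) = 21$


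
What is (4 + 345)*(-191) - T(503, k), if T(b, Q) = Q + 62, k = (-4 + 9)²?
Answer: -66746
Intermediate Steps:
k = 25 (k = 5² = 25)
T(b, Q) = 62 + Q
(4 + 345)*(-191) - T(503, k) = (4 + 345)*(-191) - (62 + 25) = 349*(-191) - 1*87 = -66659 - 87 = -66746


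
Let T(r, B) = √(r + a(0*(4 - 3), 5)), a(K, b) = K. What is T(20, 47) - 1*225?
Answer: -225 + 2*√5 ≈ -220.53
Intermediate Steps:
T(r, B) = √r (T(r, B) = √(r + 0*(4 - 3)) = √(r + 0*1) = √(r + 0) = √r)
T(20, 47) - 1*225 = √20 - 1*225 = 2*√5 - 225 = -225 + 2*√5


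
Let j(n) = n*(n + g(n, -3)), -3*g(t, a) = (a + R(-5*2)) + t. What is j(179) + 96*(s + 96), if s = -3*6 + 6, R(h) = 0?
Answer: 88811/3 ≈ 29604.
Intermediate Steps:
s = -12 (s = -18 + 6 = -12)
g(t, a) = -a/3 - t/3 (g(t, a) = -((a + 0) + t)/3 = -(a + t)/3 = -a/3 - t/3)
j(n) = n*(1 + 2*n/3) (j(n) = n*(n + (-1/3*(-3) - n/3)) = n*(n + (1 - n/3)) = n*(1 + 2*n/3))
j(179) + 96*(s + 96) = (1/3)*179*(3 + 2*179) + 96*(-12 + 96) = (1/3)*179*(3 + 358) + 96*84 = (1/3)*179*361 + 8064 = 64619/3 + 8064 = 88811/3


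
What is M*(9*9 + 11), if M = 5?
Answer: 460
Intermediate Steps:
M*(9*9 + 11) = 5*(9*9 + 11) = 5*(81 + 11) = 5*92 = 460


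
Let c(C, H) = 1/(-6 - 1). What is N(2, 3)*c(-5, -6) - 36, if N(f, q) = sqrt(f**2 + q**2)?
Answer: -36 - sqrt(13)/7 ≈ -36.515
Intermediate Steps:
c(C, H) = -1/7 (c(C, H) = 1/(-7) = -1/7)
N(2, 3)*c(-5, -6) - 36 = sqrt(2**2 + 3**2)*(-1/7) - 36 = sqrt(4 + 9)*(-1/7) - 36 = sqrt(13)*(-1/7) - 36 = -sqrt(13)/7 - 36 = -36 - sqrt(13)/7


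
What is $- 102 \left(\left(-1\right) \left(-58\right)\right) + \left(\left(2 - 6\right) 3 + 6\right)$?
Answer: $-5922$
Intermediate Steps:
$- 102 \left(\left(-1\right) \left(-58\right)\right) + \left(\left(2 - 6\right) 3 + 6\right) = \left(-102\right) 58 + \left(\left(2 - 6\right) 3 + 6\right) = -5916 + \left(\left(-4\right) 3 + 6\right) = -5916 + \left(-12 + 6\right) = -5916 - 6 = -5922$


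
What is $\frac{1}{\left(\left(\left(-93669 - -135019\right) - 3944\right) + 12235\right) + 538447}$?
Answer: $\frac{1}{588088} \approx 1.7004 \cdot 10^{-6}$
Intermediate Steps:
$\frac{1}{\left(\left(\left(-93669 - -135019\right) - 3944\right) + 12235\right) + 538447} = \frac{1}{\left(\left(\left(-93669 + 135019\right) - 3944\right) + 12235\right) + 538447} = \frac{1}{\left(\left(41350 - 3944\right) + 12235\right) + 538447} = \frac{1}{\left(37406 + 12235\right) + 538447} = \frac{1}{49641 + 538447} = \frac{1}{588088}$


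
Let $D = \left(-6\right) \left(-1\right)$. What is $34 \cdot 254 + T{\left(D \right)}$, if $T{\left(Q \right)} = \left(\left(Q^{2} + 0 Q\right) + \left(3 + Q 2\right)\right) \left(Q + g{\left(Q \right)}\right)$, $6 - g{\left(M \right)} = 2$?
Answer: $9146$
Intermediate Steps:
$D = 6$
$g{\left(M \right)} = 4$ ($g{\left(M \right)} = 6 - 2 = 4$)
$T{\left(Q \right)} = \left(4 + Q\right) \left(3 + Q^{2} + 2 Q\right)$ ($T{\left(Q \right)} = \left(\left(Q^{2} + 0 Q\right) + \left(3 + Q 2\right)\right) \left(Q + 4\right) = \left(\left(Q^{2} + 0\right) + \left(3 + 2 Q\right)\right) \left(4 + Q\right) = \left(Q^{2} + \left(3 + 2 Q\right)\right) \left(4 + Q\right) = \left(3 + Q^{2} + 2 Q\right) \left(4 + Q\right) = \left(4 + Q\right) \left(3 + Q^{2} + 2 Q\right)$)
$34 \cdot 254 + T{\left(D \right)} = 34 \cdot 254 + \left(12 + 6^{3} + 6 \cdot 6^{2} + 11 \cdot 6\right) = 8636 + \left(12 + 216 + 6 \cdot 36 + 66\right) = 8636 + \left(12 + 216 + 216 + 66\right) = 8636 + 510 = 9146$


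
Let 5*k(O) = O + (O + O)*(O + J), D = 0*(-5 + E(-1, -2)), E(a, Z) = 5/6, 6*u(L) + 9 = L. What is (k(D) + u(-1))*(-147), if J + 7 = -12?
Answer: 245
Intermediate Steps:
J = -19 (J = -7 - 12 = -19)
u(L) = -3/2 + L/6
E(a, Z) = 5/6 (E(a, Z) = 5*(1/6) = 5/6)
D = 0 (D = 0*(-5 + 5/6) = 0*(-25/6) = 0)
k(O) = O/5 + 2*O*(-19 + O)/5 (k(O) = (O + (O + O)*(O - 19))/5 = (O + (2*O)*(-19 + O))/5 = (O + 2*O*(-19 + O))/5 = O/5 + 2*O*(-19 + O)/5)
(k(D) + u(-1))*(-147) = ((1/5)*0*(-37 + 2*0) + (-3/2 + (1/6)*(-1)))*(-147) = ((1/5)*0*(-37 + 0) + (-3/2 - 1/6))*(-147) = ((1/5)*0*(-37) - 5/3)*(-147) = (0 - 5/3)*(-147) = -5/3*(-147) = 245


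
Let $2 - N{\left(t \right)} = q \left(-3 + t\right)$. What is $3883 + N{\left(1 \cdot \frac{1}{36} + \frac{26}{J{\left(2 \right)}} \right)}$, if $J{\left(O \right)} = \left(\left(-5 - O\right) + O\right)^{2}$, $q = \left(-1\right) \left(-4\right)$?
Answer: $\frac{875864}{225} \approx 3892.7$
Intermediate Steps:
$q = 4$
$J{\left(O \right)} = 25$ ($J{\left(O \right)} = \left(-5\right)^{2} = 25$)
$N{\left(t \right)} = 14 - 4 t$ ($N{\left(t \right)} = 2 - 4 \left(-3 + t\right) = 2 - \left(-12 + 4 t\right) = 14 - 4 t$)
$3883 + N{\left(1 \cdot \frac{1}{36} + \frac{26}{J{\left(2 \right)}} \right)} = 3883 + \left(14 - 4 \left(1 \cdot \frac{1}{36} + \frac{26}{25}\right)\right) = 3883 + \left(14 - 4 \left(1 \cdot \frac{1}{36} + 26 \cdot \frac{1}{25}\right)\right) = 3883 + \left(14 - 4 \left(\frac{1}{36} + \frac{26}{25}\right)\right) = 3883 + \left(14 - \frac{961}{225}\right) = 3883 + \frac{2189}{225} = \frac{875864}{225}$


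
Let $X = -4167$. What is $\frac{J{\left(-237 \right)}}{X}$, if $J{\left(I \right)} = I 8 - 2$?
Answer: $\frac{1898}{4167} \approx 0.45548$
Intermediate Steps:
$J{\left(I \right)} = -2 + 8 I$ ($J{\left(I \right)} = 8 I - 2 = -2 + 8 I$)
$\frac{J{\left(-237 \right)}}{X} = \frac{-2 + 8 \left(-237\right)}{-4167} = \left(-2 - 1896\right) \left(- \frac{1}{4167}\right) = \left(-1898\right) \left(- \frac{1}{4167}\right) = \frac{1898}{4167}$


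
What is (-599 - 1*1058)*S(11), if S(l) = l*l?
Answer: -200497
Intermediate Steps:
S(l) = l²
(-599 - 1*1058)*S(11) = (-599 - 1*1058)*11² = (-599 - 1058)*121 = -1657*121 = -200497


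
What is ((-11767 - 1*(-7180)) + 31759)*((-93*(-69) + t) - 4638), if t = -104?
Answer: 45513100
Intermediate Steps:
((-11767 - 1*(-7180)) + 31759)*((-93*(-69) + t) - 4638) = ((-11767 - 1*(-7180)) + 31759)*((-93*(-69) - 104) - 4638) = ((-11767 + 7180) + 31759)*((6417 - 104) - 4638) = (-4587 + 31759)*(6313 - 4638) = 27172*1675 = 45513100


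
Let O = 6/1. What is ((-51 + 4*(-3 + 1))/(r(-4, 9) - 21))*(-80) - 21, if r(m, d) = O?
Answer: -1007/3 ≈ -335.67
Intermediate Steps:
O = 6 (O = 6*1 = 6)
r(m, d) = 6
((-51 + 4*(-3 + 1))/(r(-4, 9) - 21))*(-80) - 21 = ((-51 + 4*(-3 + 1))/(6 - 21))*(-80) - 21 = ((-51 + 4*(-2))/(-15))*(-80) - 21 = ((-51 - 8)*(-1/15))*(-80) - 21 = -59*(-1/15)*(-80) - 21 = (59/15)*(-80) - 21 = -944/3 - 21 = -1007/3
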